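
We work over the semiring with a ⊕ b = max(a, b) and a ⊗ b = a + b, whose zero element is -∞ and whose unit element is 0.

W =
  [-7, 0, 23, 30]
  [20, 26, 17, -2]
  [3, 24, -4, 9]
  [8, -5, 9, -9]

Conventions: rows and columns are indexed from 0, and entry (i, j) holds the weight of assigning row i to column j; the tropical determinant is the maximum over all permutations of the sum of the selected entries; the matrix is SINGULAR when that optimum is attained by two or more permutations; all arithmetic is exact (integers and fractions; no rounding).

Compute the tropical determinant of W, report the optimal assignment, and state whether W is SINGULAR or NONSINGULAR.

σ = (0, 1, 2, 3): (-7) + 26 + (-4) + (-9) = 6
σ = (0, 1, 3, 2): (-7) + 26 + 9 + 9 = 37
σ = (0, 2, 1, 3): (-7) + 17 + 24 + (-9) = 25
σ = (0, 2, 3, 1): (-7) + 17 + 9 + (-5) = 14
σ = (0, 3, 1, 2): (-7) + (-2) + 24 + 9 = 24
σ = (0, 3, 2, 1): (-7) + (-2) + (-4) + (-5) = -18
σ = (1, 0, 2, 3): 0 + 20 + (-4) + (-9) = 7
σ = (1, 0, 3, 2): 0 + 20 + 9 + 9 = 38
σ = (1, 2, 0, 3): 0 + 17 + 3 + (-9) = 11
σ = (1, 2, 3, 0): 0 + 17 + 9 + 8 = 34
σ = (1, 3, 0, 2): 0 + (-2) + 3 + 9 = 10
σ = (1, 3, 2, 0): 0 + (-2) + (-4) + 8 = 2
σ = (2, 0, 1, 3): 23 + 20 + 24 + (-9) = 58
σ = (2, 0, 3, 1): 23 + 20 + 9 + (-5) = 47
σ = (2, 1, 0, 3): 23 + 26 + 3 + (-9) = 43
σ = (2, 1, 3, 0): 23 + 26 + 9 + 8 = 66
σ = (2, 3, 0, 1): 23 + (-2) + 3 + (-5) = 19
σ = (2, 3, 1, 0): 23 + (-2) + 24 + 8 = 53
σ = (3, 0, 1, 2): 30 + 20 + 24 + 9 = 83
σ = (3, 0, 2, 1): 30 + 20 + (-4) + (-5) = 41
σ = (3, 1, 0, 2): 30 + 26 + 3 + 9 = 68
σ = (3, 1, 2, 0): 30 + 26 + (-4) + 8 = 60
σ = (3, 2, 0, 1): 30 + 17 + 3 + (-5) = 45
σ = (3, 2, 1, 0): 30 + 17 + 24 + 8 = 79
Optimal value attained by: σ = (3, 0, 1, 2).
Answer: det⊕(W) = 83; verdict: NONSINGULAR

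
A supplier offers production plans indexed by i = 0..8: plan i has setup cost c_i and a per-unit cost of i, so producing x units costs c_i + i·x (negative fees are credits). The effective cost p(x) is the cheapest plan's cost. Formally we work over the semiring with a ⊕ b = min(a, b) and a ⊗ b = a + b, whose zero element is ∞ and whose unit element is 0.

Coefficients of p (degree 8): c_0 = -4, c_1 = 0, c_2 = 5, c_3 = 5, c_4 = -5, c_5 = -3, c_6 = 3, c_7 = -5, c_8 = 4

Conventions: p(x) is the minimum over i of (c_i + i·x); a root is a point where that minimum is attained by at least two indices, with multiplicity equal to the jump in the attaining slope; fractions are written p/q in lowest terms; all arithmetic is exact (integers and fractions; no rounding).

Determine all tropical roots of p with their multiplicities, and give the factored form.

hull edge (i=0, c=-4) to (i=4, c=-5): slope -1/4, span 4
hull edge (i=4, c=-5) to (i=7, c=-5): slope 0, span 3
hull edge (i=7, c=-5) to (i=8, c=4): slope 9, span 1
Factored form: p(x) = 4 ⊗ (x ⊕ (-9)) ⊗ (x ⊕ 0) ⊗ (x ⊕ 0) ⊗ (x ⊕ 0) ⊗ (x ⊕ 1/4) ⊗ (x ⊕ 1/4) ⊗ (x ⊕ 1/4) ⊗ (x ⊕ 1/4)
Answer: roots = -9 (mult 1), 0 (mult 3), 1/4 (mult 4)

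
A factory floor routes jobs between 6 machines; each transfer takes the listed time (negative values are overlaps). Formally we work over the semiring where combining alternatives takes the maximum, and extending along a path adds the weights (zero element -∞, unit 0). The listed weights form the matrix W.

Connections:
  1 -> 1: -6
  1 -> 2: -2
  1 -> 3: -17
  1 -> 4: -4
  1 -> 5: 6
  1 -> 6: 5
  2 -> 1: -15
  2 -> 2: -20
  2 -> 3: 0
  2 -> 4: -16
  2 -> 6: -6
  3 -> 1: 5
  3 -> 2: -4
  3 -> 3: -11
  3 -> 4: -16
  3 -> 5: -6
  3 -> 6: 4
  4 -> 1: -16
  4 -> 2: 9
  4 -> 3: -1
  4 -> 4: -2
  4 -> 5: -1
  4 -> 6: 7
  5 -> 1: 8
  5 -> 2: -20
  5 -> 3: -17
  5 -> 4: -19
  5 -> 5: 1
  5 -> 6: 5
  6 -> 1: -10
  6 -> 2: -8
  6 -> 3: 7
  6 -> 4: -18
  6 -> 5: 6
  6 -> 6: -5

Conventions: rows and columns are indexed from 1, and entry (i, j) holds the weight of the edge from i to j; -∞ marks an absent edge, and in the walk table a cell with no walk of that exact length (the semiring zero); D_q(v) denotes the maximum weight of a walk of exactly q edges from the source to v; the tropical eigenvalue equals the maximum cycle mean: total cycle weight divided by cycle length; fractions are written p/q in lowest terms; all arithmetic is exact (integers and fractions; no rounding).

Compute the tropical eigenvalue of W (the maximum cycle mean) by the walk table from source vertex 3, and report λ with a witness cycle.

q=0: [-∞, -∞, 0, -∞, -∞, -∞]
q=1: [5, -4, -11, -16, -6, 4]
q=2: [2, 3, 11, 1, 11, 10]
q=3: [19, 10, 17, -1, 16, 16]
q=4: [24, 17, 23, 15, 25, 24]
q=5: [33, 24, 31, 20, 30, 30]
q=6: [38, 31, 37, 29, 39, 38]
Optimal cycle mean attained by: cycle 1->5->1, total 6 + 8, length 2.
Answer: λ = 7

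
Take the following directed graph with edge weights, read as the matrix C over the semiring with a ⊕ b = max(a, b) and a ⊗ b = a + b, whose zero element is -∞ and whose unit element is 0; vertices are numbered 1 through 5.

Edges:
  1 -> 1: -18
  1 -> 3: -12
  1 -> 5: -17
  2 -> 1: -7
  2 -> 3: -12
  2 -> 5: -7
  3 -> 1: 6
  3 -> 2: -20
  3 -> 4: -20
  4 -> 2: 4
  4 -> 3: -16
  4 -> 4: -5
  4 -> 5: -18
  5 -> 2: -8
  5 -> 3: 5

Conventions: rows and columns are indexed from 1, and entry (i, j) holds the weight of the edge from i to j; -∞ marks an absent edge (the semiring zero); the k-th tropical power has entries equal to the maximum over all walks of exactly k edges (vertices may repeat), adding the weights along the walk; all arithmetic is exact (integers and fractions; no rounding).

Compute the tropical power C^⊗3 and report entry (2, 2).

C^⊗2:
  [-6, -25, -12, -32, -35]
  [-6, -15, -2, -32, -24]
  [-12, -16, -6, -25, -11]
  [-3, -1, -8, -10, -3]
  [11, -15, -20, -15, -15]
C^⊗3:
  [-6, -28, -18, -32, -23]
  [4, -22, -18, -22, -22]
  [0, -19, -6, -26, -23]
  [-2, -6, 2, -15, -8]
  [-7, -11, -1, -20, -6]
Key observation: the optimum is the walk 2->5->3->2, with weight (-7) + 5 + (-20) = -22.
Optimal value attained by: walk 2->5->3->2.
Answer: (C^⊗3)[2][2] = -22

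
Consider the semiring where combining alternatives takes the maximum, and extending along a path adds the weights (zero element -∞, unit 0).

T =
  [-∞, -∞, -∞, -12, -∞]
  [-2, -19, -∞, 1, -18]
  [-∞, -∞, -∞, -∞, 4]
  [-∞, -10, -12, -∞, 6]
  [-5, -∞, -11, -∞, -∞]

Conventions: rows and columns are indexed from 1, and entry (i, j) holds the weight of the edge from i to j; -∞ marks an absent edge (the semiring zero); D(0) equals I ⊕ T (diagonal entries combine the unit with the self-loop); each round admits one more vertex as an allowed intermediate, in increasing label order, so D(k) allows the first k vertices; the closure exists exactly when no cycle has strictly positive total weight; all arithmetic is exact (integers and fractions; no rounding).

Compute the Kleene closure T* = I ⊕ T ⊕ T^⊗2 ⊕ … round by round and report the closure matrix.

D(0):
  [0, -∞, -∞, -12, -∞]
  [-2, 0, -∞, 1, -18]
  [-∞, -∞, 0, -∞, 4]
  [-∞, -10, -12, 0, 6]
  [-5, -∞, -11, -∞, 0]
D(1):
  [0, -∞, -∞, -12, -∞]
  [-2, 0, -∞, 1, -18]
  [-∞, -∞, 0, -∞, 4]
  [-∞, -10, -12, 0, 6]
  [-5, -∞, -11, -17, 0]
D(2):
  [0, -∞, -∞, -12, -∞]
  [-2, 0, -∞, 1, -18]
  [-∞, -∞, 0, -∞, 4]
  [-12, -10, -12, 0, 6]
  [-5, -∞, -11, -17, 0]
D(3):
  [0, -∞, -∞, -12, -∞]
  [-2, 0, -∞, 1, -18]
  [-∞, -∞, 0, -∞, 4]
  [-12, -10, -12, 0, 6]
  [-5, -∞, -11, -17, 0]
D(4):
  [0, -22, -24, -12, -6]
  [-2, 0, -11, 1, 7]
  [-∞, -∞, 0, -∞, 4]
  [-12, -10, -12, 0, 6]
  [-5, -27, -11, -17, 0]
D(5):
  [0, -22, -17, -12, -6]
  [2, 0, -4, 1, 7]
  [-1, -23, 0, -13, 4]
  [1, -10, -5, 0, 6]
  [-5, -27, -11, -17, 0]
Answer: T* = [[0, -22, -17, -12, -6], [2, 0, -4, 1, 7], [-1, -23, 0, -13, 4], [1, -10, -5, 0, 6], [-5, -27, -11, -17, 0]]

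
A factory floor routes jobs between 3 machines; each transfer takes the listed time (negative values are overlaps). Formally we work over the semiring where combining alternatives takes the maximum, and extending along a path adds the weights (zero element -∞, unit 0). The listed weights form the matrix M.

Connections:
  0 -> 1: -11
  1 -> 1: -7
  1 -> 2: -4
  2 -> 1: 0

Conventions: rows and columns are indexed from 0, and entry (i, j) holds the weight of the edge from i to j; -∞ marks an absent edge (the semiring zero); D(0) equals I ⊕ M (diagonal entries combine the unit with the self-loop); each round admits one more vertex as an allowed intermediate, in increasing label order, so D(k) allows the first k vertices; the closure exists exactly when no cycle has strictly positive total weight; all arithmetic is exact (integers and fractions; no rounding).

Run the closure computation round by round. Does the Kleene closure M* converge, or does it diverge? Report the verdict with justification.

D(0):
  [0, -11, -∞]
  [-∞, 0, -4]
  [-∞, 0, 0]
D(1):
  [0, -11, -∞]
  [-∞, 0, -4]
  [-∞, 0, 0]
D(2):
  [0, -11, -15]
  [-∞, 0, -4]
  [-∞, 0, 0]
D(3):
  [0, -11, -15]
  [-∞, 0, -4]
  [-∞, 0, 0]
Key observation: every diagonal entry stays at the unit through all rounds, so no improving cycle exists.
Answer: CONVERGES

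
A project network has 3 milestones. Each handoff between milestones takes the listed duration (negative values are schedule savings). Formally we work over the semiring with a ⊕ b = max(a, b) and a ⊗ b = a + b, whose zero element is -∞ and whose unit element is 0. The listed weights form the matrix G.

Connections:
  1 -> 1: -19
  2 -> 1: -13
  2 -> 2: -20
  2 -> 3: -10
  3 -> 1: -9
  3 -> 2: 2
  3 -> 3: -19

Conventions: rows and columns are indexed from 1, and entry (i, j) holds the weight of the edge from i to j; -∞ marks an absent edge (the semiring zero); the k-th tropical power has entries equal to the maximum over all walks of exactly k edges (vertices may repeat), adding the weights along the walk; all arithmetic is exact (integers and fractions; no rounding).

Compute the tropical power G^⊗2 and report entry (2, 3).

G^⊗2:
  [-38, -∞, -∞]
  [-19, -8, -29]
  [-11, -17, -8]
Key observation: the optimum is the walk 2->3->3, with weight (-10) + (-19) = -29.
Optimal value attained by: walk 2->3->3.
Answer: (G^⊗2)[2][3] = -29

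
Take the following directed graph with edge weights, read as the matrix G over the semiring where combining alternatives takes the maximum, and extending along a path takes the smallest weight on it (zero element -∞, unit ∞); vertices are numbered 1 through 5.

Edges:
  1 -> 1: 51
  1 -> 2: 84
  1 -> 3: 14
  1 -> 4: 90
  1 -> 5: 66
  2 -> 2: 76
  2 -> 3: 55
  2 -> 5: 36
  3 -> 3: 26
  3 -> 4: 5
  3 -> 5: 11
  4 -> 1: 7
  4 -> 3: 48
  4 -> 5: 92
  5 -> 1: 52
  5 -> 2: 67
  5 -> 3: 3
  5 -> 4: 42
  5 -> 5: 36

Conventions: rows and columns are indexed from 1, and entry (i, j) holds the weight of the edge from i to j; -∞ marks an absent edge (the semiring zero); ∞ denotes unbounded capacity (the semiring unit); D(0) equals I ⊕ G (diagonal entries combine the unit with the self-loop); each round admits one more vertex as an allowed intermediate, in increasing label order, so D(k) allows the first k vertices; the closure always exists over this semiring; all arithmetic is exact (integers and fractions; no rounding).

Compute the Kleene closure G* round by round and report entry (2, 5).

D(0):
  [∞, 84, 14, 90, 66]
  [-∞, ∞, 55, -∞, 36]
  [-∞, -∞, ∞, 5, 11]
  [7, -∞, 48, ∞, 92]
  [52, 67, 3, 42, ∞]
D(1):
  [∞, 84, 14, 90, 66]
  [-∞, ∞, 55, -∞, 36]
  [-∞, -∞, ∞, 5, 11]
  [7, 7, 48, ∞, 92]
  [52, 67, 14, 52, ∞]
D(2):
  [∞, 84, 55, 90, 66]
  [-∞, ∞, 55, -∞, 36]
  [-∞, -∞, ∞, 5, 11]
  [7, 7, 48, ∞, 92]
  [52, 67, 55, 52, ∞]
D(3):
  [∞, 84, 55, 90, 66]
  [-∞, ∞, 55, 5, 36]
  [-∞, -∞, ∞, 5, 11]
  [7, 7, 48, ∞, 92]
  [52, 67, 55, 52, ∞]
D(4):
  [∞, 84, 55, 90, 90]
  [5, ∞, 55, 5, 36]
  [5, 5, ∞, 5, 11]
  [7, 7, 48, ∞, 92]
  [52, 67, 55, 52, ∞]
D(5):
  [∞, 84, 55, 90, 90]
  [36, ∞, 55, 36, 36]
  [11, 11, ∞, 11, 11]
  [52, 67, 55, ∞, 92]
  [52, 67, 55, 52, ∞]
Answer: G*[2][5] = 36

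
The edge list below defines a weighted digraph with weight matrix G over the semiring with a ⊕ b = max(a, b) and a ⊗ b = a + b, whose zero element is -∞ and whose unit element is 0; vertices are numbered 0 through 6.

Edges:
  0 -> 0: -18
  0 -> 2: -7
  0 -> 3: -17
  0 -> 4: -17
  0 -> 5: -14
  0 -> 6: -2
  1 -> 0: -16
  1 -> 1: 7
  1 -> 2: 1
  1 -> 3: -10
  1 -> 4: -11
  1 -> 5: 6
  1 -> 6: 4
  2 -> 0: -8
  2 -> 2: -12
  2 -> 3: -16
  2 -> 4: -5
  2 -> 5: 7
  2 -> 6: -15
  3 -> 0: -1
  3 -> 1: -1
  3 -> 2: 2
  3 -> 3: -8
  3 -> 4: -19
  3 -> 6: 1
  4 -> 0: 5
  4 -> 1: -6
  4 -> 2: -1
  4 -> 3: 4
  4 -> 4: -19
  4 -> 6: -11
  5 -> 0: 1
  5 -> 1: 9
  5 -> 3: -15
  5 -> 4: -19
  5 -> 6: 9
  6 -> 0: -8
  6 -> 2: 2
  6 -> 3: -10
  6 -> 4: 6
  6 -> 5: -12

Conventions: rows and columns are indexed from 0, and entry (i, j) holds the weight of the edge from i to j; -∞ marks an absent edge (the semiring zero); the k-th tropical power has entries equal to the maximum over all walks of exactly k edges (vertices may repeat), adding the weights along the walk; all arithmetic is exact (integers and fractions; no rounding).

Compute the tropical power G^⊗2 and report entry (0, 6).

G^⊗2:
  [-10, -5, 0, -12, 4, 0, -5]
  [7, 15, 8, -3, 10, 13, 15]
  [8, 16, -6, -1, -9, -5, 16]
  [-6, 6, 3, -9, 7, 9, 3]
  [3, 3, 6, -4, -5, 6, 5]
  [1, 16, 11, -1, 15, 15, 13]
  [11, 0, 5, 10, -3, 9, -3]
Key observation: the optimum is the walk 0->5->6, with weight (-14) + 9 = -5.
Optimal value attained by: walk 0->5->6.
Answer: (G^⊗2)[0][6] = -5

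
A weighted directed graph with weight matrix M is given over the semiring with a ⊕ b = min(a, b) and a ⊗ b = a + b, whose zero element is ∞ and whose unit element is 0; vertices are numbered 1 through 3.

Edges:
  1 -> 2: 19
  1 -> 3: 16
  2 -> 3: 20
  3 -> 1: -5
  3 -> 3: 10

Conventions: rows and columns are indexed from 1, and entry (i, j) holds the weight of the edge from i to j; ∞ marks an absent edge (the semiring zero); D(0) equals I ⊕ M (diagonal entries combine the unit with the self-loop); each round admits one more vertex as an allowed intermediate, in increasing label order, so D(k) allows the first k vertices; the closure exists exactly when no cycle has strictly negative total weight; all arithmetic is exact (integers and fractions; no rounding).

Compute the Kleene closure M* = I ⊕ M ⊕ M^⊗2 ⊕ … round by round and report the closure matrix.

D(0):
  [0, 19, 16]
  [∞, 0, 20]
  [-5, ∞, 0]
D(1):
  [0, 19, 16]
  [∞, 0, 20]
  [-5, 14, 0]
D(2):
  [0, 19, 16]
  [∞, 0, 20]
  [-5, 14, 0]
D(3):
  [0, 19, 16]
  [15, 0, 20]
  [-5, 14, 0]
Answer: M* = [[0, 19, 16], [15, 0, 20], [-5, 14, 0]]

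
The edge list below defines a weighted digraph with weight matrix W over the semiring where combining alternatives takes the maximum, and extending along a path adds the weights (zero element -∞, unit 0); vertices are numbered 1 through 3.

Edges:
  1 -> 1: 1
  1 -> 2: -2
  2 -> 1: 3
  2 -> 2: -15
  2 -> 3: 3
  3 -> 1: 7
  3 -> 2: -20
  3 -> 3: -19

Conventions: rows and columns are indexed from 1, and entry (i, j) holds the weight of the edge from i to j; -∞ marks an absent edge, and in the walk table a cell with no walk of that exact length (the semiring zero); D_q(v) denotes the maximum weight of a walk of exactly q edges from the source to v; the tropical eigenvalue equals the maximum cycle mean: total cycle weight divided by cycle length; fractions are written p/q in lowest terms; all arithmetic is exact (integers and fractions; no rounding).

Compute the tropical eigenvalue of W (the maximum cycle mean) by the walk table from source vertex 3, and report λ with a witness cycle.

q=0: [-∞, -∞, 0]
q=1: [7, -20, -19]
q=2: [8, 5, -17]
q=3: [9, 6, 8]
Optimal cycle mean attained by: cycle 1->2->3->1, total (-2) + 3 + 7, length 3.
Answer: λ = 8/3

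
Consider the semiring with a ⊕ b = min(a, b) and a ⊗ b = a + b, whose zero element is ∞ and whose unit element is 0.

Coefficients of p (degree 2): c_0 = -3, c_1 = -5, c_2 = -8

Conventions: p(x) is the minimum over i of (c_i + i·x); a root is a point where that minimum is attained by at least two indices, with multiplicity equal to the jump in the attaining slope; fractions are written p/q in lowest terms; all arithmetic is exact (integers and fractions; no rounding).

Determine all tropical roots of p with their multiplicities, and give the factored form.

hull edge (i=0, c=-3) to (i=2, c=-8): slope -5/2, span 2
Factored form: p(x) = -8 ⊗ (x ⊕ 5/2) ⊗ (x ⊕ 5/2)
Answer: roots = 5/2 (mult 2)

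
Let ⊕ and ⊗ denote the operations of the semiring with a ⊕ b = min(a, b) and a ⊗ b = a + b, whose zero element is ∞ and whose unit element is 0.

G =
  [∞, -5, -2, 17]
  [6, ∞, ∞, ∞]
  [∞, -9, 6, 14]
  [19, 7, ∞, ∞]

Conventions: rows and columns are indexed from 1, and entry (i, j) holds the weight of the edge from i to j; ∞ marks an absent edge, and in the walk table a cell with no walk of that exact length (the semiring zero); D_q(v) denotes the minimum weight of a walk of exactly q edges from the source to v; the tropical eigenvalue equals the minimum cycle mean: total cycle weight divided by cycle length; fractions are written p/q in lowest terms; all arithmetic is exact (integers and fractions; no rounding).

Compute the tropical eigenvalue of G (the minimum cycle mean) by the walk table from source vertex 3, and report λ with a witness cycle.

q=0: [∞, ∞, 0, ∞]
q=1: [∞, -9, 6, 14]
q=2: [-3, -3, 12, 20]
q=3: [3, -8, -5, 14]
q=4: [-2, -14, 1, 9]
Optimal cycle mean attained by: cycle 1->3->2->1, total (-2) + (-9) + 6, length 3.
Answer: λ = -5/3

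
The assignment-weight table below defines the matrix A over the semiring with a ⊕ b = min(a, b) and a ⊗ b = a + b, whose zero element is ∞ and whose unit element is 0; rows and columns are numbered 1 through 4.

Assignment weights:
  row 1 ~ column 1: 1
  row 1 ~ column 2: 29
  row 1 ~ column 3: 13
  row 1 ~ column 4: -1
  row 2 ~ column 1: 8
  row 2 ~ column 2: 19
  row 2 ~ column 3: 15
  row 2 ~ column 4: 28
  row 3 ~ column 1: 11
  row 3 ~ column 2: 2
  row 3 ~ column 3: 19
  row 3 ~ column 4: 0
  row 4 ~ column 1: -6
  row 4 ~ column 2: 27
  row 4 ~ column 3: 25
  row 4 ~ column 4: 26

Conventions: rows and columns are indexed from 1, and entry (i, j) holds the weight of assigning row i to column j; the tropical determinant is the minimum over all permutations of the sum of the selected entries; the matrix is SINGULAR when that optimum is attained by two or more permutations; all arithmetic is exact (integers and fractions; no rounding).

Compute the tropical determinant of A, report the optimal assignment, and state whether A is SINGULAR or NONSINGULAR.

σ = (1, 2, 3, 4): 1 + 19 + 19 + 26 = 65
σ = (1, 2, 4, 3): 1 + 19 + 0 + 25 = 45
σ = (1, 3, 2, 4): 1 + 15 + 2 + 26 = 44
σ = (1, 3, 4, 2): 1 + 15 + 0 + 27 = 43
σ = (1, 4, 2, 3): 1 + 28 + 2 + 25 = 56
σ = (1, 4, 3, 2): 1 + 28 + 19 + 27 = 75
σ = (2, 1, 3, 4): 29 + 8 + 19 + 26 = 82
σ = (2, 1, 4, 3): 29 + 8 + 0 + 25 = 62
σ = (2, 3, 1, 4): 29 + 15 + 11 + 26 = 81
σ = (2, 3, 4, 1): 29 + 15 + 0 + (-6) = 38
σ = (2, 4, 1, 3): 29 + 28 + 11 + 25 = 93
σ = (2, 4, 3, 1): 29 + 28 + 19 + (-6) = 70
σ = (3, 1, 2, 4): 13 + 8 + 2 + 26 = 49
σ = (3, 1, 4, 2): 13 + 8 + 0 + 27 = 48
σ = (3, 2, 1, 4): 13 + 19 + 11 + 26 = 69
σ = (3, 2, 4, 1): 13 + 19 + 0 + (-6) = 26
σ = (3, 4, 1, 2): 13 + 28 + 11 + 27 = 79
σ = (3, 4, 2, 1): 13 + 28 + 2 + (-6) = 37
σ = (4, 1, 2, 3): (-1) + 8 + 2 + 25 = 34
σ = (4, 1, 3, 2): (-1) + 8 + 19 + 27 = 53
σ = (4, 2, 1, 3): (-1) + 19 + 11 + 25 = 54
σ = (4, 2, 3, 1): (-1) + 19 + 19 + (-6) = 31
σ = (4, 3, 1, 2): (-1) + 15 + 11 + 27 = 52
σ = (4, 3, 2, 1): (-1) + 15 + 2 + (-6) = 10
Optimal value attained by: σ = (4, 3, 2, 1).
Answer: det⊕(A) = 10; verdict: NONSINGULAR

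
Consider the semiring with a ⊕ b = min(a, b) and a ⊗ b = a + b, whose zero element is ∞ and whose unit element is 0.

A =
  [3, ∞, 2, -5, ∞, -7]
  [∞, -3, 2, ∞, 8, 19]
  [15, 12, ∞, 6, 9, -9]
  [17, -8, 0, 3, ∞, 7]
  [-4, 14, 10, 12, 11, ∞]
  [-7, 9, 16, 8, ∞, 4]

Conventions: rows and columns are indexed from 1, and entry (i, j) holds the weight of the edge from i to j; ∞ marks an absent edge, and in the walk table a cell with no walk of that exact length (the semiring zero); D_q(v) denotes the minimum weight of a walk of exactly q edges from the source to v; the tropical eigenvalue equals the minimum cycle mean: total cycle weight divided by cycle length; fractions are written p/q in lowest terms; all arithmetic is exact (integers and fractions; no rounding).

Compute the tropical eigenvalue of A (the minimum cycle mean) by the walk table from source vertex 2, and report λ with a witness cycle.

q=0: [∞, 0, ∞, ∞, ∞, ∞]
q=1: [∞, -3, 2, ∞, 8, 19]
q=2: [4, -6, -1, 8, 5, -7]
q=3: [-14, -9, -4, -1, 2, -10]
q=4: [-17, -12, -12, -19, -1, -21]
q=5: [-28, -27, -19, -22, -4, -24]
q=6: [-31, -30, -26, -33, -19, -35]
Optimal cycle mean attained by: cycle 1->6->1, total (-7) + (-7), length 2.
Answer: λ = -7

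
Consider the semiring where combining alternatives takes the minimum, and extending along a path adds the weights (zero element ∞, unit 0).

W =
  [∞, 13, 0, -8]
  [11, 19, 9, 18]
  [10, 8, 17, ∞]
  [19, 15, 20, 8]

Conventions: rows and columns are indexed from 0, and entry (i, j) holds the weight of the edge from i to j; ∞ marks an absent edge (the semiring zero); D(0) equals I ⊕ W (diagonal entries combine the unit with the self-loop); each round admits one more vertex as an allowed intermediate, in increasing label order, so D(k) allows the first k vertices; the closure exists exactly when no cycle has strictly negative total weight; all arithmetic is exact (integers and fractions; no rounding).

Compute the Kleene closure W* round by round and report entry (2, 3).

D(0):
  [0, 13, 0, -8]
  [11, 0, 9, 18]
  [10, 8, 0, ∞]
  [19, 15, 20, 0]
D(1):
  [0, 13, 0, -8]
  [11, 0, 9, 3]
  [10, 8, 0, 2]
  [19, 15, 19, 0]
D(2):
  [0, 13, 0, -8]
  [11, 0, 9, 3]
  [10, 8, 0, 2]
  [19, 15, 19, 0]
D(3):
  [0, 8, 0, -8]
  [11, 0, 9, 3]
  [10, 8, 0, 2]
  [19, 15, 19, 0]
D(4):
  [0, 7, 0, -8]
  [11, 0, 9, 3]
  [10, 8, 0, 2]
  [19, 15, 19, 0]
Answer: W*[2][3] = 2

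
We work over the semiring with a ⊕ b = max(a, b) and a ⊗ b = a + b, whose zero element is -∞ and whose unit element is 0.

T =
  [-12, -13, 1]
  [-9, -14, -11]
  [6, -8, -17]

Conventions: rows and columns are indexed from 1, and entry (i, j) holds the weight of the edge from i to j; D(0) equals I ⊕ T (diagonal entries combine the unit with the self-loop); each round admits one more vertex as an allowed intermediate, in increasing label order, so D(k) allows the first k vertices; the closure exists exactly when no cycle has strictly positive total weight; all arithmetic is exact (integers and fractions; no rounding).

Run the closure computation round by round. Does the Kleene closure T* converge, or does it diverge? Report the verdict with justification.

D(0):
  [0, -13, 1]
  [-9, 0, -11]
  [6, -8, 0]
Detection: at round 1, diagonal entry (3, 3) turns strictly positive.
Key observation: the cycle 3->1->3 has total weight 6 + 1, which is strictly positive.
Answer: DIVERGES — positive cycle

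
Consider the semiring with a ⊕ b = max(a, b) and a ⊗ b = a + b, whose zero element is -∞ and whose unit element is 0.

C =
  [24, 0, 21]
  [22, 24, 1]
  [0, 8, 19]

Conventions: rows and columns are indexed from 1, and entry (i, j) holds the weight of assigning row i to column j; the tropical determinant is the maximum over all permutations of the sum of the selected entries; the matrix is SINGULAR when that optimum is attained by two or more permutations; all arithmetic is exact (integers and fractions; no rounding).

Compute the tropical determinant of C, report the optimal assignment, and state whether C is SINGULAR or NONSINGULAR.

σ = (1, 2, 3): 24 + 24 + 19 = 67
σ = (1, 3, 2): 24 + 1 + 8 = 33
σ = (2, 1, 3): 0 + 22 + 19 = 41
σ = (2, 3, 1): 0 + 1 + 0 = 1
σ = (3, 1, 2): 21 + 22 + 8 = 51
σ = (3, 2, 1): 21 + 24 + 0 = 45
Optimal value attained by: σ = (1, 2, 3).
Answer: det⊕(C) = 67; verdict: NONSINGULAR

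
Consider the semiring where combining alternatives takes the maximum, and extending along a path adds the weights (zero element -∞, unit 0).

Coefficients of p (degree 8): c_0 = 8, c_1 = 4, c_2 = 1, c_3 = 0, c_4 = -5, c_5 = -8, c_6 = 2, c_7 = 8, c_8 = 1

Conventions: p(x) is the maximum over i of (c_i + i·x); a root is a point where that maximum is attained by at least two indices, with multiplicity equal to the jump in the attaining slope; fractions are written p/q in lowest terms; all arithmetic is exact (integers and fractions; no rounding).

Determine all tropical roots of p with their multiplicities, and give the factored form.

hull edge (i=0, c=8) to (i=7, c=8): slope 0, span 7
hull edge (i=7, c=8) to (i=8, c=1): slope -7, span 1
Factored form: p(x) = 1 ⊗ (x ⊕ 0) ⊗ (x ⊕ 0) ⊗ (x ⊕ 0) ⊗ (x ⊕ 0) ⊗ (x ⊕ 0) ⊗ (x ⊕ 0) ⊗ (x ⊕ 0) ⊗ (x ⊕ 7)
Answer: roots = 0 (mult 7), 7 (mult 1)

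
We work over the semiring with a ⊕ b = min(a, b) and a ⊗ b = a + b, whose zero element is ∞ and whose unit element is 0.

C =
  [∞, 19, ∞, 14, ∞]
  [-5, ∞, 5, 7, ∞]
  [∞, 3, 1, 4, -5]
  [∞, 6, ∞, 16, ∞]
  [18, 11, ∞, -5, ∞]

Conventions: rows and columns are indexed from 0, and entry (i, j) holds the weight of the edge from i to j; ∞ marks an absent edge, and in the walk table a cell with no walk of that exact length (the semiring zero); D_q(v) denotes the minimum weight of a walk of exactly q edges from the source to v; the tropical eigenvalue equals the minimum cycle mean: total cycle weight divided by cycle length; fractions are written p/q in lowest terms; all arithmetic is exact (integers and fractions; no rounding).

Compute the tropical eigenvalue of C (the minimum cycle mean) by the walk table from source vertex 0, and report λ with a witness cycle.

q=0: [0, ∞, ∞, ∞, ∞]
q=1: [∞, 19, ∞, 14, ∞]
q=2: [14, 20, 24, 26, ∞]
q=3: [15, 27, 25, 27, 19]
q=4: [22, 28, 26, 14, 20]
q=5: [23, 20, 27, 15, 21]
Optimal cycle mean attained by: cycle 1->2->4->3->1, total 5 + (-5) + (-5) + 6, length 4.
Answer: λ = 1/4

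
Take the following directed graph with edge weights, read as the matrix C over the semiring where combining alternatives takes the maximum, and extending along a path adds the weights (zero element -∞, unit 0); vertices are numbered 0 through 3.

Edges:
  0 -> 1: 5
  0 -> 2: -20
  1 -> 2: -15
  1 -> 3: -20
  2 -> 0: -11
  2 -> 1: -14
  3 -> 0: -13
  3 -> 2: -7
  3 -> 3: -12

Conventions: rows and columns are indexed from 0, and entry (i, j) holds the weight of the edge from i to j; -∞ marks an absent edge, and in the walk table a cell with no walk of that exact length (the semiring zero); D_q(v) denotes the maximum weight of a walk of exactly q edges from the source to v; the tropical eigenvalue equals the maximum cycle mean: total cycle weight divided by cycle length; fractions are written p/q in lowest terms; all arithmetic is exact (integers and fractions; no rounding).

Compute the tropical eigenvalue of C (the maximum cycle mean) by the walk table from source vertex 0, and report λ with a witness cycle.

q=0: [0, -∞, -∞, -∞]
q=1: [-∞, 5, -20, -∞]
q=2: [-31, -34, -10, -15]
q=3: [-21, -24, -22, -27]
q=4: [-33, -16, -34, -39]
Optimal cycle mean attained by: cycle 0->1->2->0, total 5 + (-15) + (-11), length 3.
Answer: λ = -7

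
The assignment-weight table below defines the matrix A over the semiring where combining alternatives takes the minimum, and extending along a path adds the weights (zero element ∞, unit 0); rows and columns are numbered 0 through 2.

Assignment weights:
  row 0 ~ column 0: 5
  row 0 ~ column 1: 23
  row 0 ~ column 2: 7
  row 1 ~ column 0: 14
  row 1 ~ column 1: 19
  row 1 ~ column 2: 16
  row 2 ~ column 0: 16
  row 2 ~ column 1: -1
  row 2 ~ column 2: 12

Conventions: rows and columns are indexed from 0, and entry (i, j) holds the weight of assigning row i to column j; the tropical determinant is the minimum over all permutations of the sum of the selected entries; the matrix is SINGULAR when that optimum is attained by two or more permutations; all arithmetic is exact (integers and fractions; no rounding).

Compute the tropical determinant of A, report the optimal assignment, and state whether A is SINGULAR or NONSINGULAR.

σ = (0, 1, 2): 5 + 19 + 12 = 36
σ = (0, 2, 1): 5 + 16 + (-1) = 20
σ = (1, 0, 2): 23 + 14 + 12 = 49
σ = (1, 2, 0): 23 + 16 + 16 = 55
σ = (2, 0, 1): 7 + 14 + (-1) = 20
σ = (2, 1, 0): 7 + 19 + 16 = 42
Optimal value attained by: σ = (0, 2, 1).
Answer: det⊕(A) = 20; verdict: SINGULAR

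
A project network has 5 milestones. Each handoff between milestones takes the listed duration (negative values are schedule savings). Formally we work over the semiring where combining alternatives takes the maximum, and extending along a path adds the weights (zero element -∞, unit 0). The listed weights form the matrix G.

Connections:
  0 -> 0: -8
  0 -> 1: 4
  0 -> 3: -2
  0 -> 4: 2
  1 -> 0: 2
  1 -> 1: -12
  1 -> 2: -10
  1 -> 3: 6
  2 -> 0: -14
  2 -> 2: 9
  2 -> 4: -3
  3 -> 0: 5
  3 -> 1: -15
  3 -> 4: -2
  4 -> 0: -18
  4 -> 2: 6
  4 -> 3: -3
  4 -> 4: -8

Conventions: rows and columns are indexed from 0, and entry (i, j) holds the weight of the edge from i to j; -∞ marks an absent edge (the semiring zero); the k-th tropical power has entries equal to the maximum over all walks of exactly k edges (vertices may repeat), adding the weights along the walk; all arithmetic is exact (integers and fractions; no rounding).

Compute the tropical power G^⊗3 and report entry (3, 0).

G^⊗2:
  [6, -4, 8, 10, -4]
  [11, 6, -1, 0, 4]
  [-5, -10, 18, -6, 6]
  [-3, 9, 4, 3, 7]
  [2, -14, 15, -11, 3]
G^⊗3:
  [15, 10, 17, 4, 8]
  [8, 15, 10, 12, 13]
  [4, -1, 27, 3, 15]
  [11, 1, 13, 15, 1]
  [1, 6, 24, 0, 12]
Key observation: the optimum is the walk 3->0->1->0, with weight 5 + 4 + 2 = 11.
Optimal value attained by: walk 3->0->1->0.
Answer: (G^⊗3)[3][0] = 11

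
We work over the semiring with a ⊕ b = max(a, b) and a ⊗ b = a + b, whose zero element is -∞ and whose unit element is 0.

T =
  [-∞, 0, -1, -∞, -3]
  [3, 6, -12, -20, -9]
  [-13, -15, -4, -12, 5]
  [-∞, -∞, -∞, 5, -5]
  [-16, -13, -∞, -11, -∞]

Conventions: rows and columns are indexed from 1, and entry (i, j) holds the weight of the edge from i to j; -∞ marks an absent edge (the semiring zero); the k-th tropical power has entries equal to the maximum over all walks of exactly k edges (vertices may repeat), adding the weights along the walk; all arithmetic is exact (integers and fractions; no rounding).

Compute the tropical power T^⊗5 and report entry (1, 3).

T^⊗2:
  [3, 6, -5, -13, 4]
  [9, 12, 2, -14, 0]
  [-11, -8, -8, -6, 1]
  [-21, -18, -∞, 10, 0]
  [-10, -7, -17, -6, -16]
T^⊗3:
  [9, 12, 2, -7, 0]
  [15, 18, 8, -8, 7]
  [-5, -2, -12, -1, -3]
  [-15, -12, -22, 15, 5]
  [-4, -1, -11, -1, -11]
T^⊗4:
  [15, 18, 8, -2, 7]
  [21, 24, 14, -2, 13]
  [1, 4, -6, 4, -6]
  [-9, -6, -16, 20, 10]
  [2, 5, -5, 4, -6]
T^⊗5:
  [21, 24, 14, 3, 13]
  [27, 30, 20, 4, 19]
  [7, 10, 0, 9, -1]
  [-3, 0, -10, 25, 15]
  [8, 11, 1, 9, 0]
Key observation: the optimum is the walk 1->2->2->2->1->3, with weight 0 + 6 + 6 + 3 + (-1) = 14.
Optimal value attained by: walk 1->2->2->2->1->3.
Answer: (T^⊗5)[1][3] = 14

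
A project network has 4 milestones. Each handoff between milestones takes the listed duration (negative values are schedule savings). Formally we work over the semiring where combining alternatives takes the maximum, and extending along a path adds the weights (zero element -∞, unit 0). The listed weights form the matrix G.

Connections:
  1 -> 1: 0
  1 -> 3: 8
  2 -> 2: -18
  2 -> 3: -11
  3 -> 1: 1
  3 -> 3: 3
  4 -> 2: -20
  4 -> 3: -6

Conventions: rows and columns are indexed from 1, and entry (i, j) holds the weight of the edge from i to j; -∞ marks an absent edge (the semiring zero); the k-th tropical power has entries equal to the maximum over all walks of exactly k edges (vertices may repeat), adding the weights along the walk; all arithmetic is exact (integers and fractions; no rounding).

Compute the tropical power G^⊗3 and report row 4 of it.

G^⊗2:
  [9, -∞, 11, -∞]
  [-10, -36, -8, -∞]
  [4, -∞, 9, -∞]
  [-5, -38, -3, -∞]
G^⊗3:
  [12, -∞, 17, -∞]
  [-7, -54, -2, -∞]
  [10, -∞, 12, -∞]
  [-2, -56, 3, -∞]
Answer: row 4 of G^⊗3 = [-2, -56, 3, -∞]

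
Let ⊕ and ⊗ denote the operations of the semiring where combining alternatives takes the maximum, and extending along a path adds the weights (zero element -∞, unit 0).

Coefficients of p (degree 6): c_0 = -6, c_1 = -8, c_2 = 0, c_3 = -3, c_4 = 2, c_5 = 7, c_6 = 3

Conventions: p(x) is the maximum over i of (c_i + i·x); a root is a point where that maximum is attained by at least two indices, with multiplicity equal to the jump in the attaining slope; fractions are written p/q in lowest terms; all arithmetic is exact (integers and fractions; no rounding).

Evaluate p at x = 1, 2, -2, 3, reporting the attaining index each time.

p(1) = max(-6+0·1=-6, -8+1·1=-7, 0+2·1=2, -3+3·1=0, 2+4·1=6, 7+5·1=12, 3+6·1=9) = 12 (attained by i=5)
p(2) = max(-6+0·2=-6, -8+1·2=-6, 0+2·2=4, -3+3·2=3, 2+4·2=10, 7+5·2=17, 3+6·2=15) = 17 (attained by i=5)
p(-2) = max(-6+0·(-2)=-6, -8+1·(-2)=-10, 0+2·(-2)=-4, -3+3·(-2)=-9, 2+4·(-2)=-6, 7+5·(-2)=-3, 3+6·(-2)=-9) = -3 (attained by i=5)
p(3) = max(-6+0·3=-6, -8+1·3=-5, 0+2·3=6, -3+3·3=6, 2+4·3=14, 7+5·3=22, 3+6·3=21) = 22 (attained by i=5)
Answer: p(1) = 12; p(2) = 17; p(-2) = -3; p(3) = 22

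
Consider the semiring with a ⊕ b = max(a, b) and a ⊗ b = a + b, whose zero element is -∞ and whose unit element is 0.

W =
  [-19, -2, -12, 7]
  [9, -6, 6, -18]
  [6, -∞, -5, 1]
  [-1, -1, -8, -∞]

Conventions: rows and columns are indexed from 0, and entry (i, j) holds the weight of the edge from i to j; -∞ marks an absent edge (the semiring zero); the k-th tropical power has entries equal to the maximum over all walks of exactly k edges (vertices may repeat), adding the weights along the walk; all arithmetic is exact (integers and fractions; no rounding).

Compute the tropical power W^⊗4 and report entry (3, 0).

W^⊗2:
  [7, 6, 4, -11]
  [12, 7, 1, 16]
  [1, 4, -6, 13]
  [8, -3, 5, 6]
W^⊗3:
  [15, 5, 12, 14]
  [16, 15, 13, 19]
  [13, 12, 10, 8]
  [11, 6, 3, 15]
W^⊗4:
  [18, 13, 11, 22]
  [24, 18, 21, 23]
  [21, 11, 18, 20]
  [15, 14, 12, 18]
Key observation: the optimum is the walk 3->1->0->1->0, with weight (-1) + 9 + (-2) + 9 = 15.
Optimal value attained by: walk 3->1->0->1->0.
Answer: (W^⊗4)[3][0] = 15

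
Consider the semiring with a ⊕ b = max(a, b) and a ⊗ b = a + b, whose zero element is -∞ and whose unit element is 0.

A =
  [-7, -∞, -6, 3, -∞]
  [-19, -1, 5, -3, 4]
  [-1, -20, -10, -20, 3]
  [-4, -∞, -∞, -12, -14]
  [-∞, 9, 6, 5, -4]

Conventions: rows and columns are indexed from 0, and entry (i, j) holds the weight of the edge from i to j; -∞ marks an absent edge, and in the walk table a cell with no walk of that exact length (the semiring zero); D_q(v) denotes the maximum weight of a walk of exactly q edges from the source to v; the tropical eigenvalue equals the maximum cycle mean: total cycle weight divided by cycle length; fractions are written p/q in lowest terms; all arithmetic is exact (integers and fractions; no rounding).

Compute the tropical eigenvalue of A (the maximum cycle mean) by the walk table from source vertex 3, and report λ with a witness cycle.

q=0: [-∞, -∞, -∞, 0, -∞]
q=1: [-4, -∞, -∞, -12, -14]
q=2: [-11, -5, -8, -1, -18]
q=3: [-5, -6, 0, -8, -1]
q=4: [-1, 8, 5, 4, 3]
q=5: [4, 12, 13, 8, 12]
Optimal cycle mean attained by: cycle 1->4->1, total 4 + 9, length 2.
Answer: λ = 13/2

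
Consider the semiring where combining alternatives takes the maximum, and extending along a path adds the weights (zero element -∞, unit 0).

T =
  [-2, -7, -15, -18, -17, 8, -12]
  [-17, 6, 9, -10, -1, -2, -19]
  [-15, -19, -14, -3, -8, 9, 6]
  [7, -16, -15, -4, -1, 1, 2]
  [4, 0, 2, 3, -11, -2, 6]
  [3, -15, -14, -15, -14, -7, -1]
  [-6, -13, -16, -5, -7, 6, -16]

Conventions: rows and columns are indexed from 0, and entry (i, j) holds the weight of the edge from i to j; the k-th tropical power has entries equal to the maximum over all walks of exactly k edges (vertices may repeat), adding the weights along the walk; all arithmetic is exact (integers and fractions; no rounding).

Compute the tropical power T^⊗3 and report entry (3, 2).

T^⊗2:
  [11, -1, 2, -7, -6, 6, 7]
  [3, 12, 15, 6, 5, 18, 15]
  [12, -6, -5, 1, -1, 12, 8]
  [5, 0, 1, 2, -5, 15, 5]
  [10, 6, 9, 1, 2, 12, 8]
  [1, -4, -6, -6, -8, 11, -8]
  [9, -7, -4, -4, -6, 2, 5]
T^⊗3:
  [9, 5, 8, 2, 0, 19, 8]
  [21, 18, 21, 12, 11, 24, 21]
  [15, 5, 3, 3, 1, 20, 11]
  [18, 6, 9, 0, 1, 13, 14]
  [15, 12, 15, 6, 5, 18, 15]
  [14, 2, 5, -4, -3, 9, 10]
  [7, 2, 2, 0, -2, 17, 2]
Key observation: the optimum is the walk 3->0->1->2, with weight 7 + (-7) + 9 = 9.
Optimal value attained by: walk 3->0->1->2.
Answer: (T^⊗3)[3][2] = 9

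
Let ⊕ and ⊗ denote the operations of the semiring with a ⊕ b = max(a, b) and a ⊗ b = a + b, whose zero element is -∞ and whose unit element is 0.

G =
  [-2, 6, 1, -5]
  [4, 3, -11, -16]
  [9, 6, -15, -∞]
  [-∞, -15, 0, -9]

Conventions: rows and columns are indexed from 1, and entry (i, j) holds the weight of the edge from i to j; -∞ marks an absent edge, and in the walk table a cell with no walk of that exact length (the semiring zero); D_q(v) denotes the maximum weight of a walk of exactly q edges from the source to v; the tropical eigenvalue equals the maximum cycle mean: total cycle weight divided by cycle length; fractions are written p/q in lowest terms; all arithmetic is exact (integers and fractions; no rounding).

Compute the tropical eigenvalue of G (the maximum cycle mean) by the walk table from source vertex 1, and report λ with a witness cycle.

q=0: [0, -∞, -∞, -∞]
q=1: [-2, 6, 1, -5]
q=2: [10, 9, -1, -7]
q=3: [13, 16, 11, 5]
q=4: [20, 19, 14, 8]
Optimal cycle mean attained by: cycle 1->2->1, total 6 + 4, length 2.
Answer: λ = 5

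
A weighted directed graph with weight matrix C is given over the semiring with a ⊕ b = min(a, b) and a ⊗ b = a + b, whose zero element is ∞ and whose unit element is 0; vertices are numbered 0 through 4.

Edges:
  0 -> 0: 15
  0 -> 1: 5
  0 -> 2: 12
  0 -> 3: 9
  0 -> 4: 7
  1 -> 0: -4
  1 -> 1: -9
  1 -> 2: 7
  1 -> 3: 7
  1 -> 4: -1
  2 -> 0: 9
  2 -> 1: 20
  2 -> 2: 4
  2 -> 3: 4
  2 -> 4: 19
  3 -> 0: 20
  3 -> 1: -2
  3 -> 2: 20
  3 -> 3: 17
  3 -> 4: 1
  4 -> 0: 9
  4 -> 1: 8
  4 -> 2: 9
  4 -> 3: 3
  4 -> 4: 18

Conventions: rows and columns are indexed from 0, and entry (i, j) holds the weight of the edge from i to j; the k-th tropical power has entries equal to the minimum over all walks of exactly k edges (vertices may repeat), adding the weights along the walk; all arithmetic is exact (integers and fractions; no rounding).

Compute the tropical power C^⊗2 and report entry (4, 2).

C^⊗2:
  [1, -4, 12, 10, 4]
  [-13, -18, -2, -2, -10]
  [13, 2, 8, 8, 5]
  [-6, -11, 5, 4, -3]
  [4, -1, 13, 13, 4]
Key observation: the optimum is the walk 4->2->2, with weight 9 + 4 = 13.
Optimal value attained by: walk 4->2->2.
Answer: (C^⊗2)[4][2] = 13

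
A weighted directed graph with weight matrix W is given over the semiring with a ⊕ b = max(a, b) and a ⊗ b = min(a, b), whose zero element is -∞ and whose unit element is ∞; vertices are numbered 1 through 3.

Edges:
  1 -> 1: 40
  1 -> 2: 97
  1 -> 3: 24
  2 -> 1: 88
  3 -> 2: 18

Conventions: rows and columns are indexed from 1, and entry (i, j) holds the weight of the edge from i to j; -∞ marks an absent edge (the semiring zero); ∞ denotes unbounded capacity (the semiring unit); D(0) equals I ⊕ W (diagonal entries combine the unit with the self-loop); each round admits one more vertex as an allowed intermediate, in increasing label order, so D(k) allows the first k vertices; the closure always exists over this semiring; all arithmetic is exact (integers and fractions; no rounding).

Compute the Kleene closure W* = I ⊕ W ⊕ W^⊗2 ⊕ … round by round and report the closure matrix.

D(0):
  [∞, 97, 24]
  [88, ∞, -∞]
  [-∞, 18, ∞]
D(1):
  [∞, 97, 24]
  [88, ∞, 24]
  [-∞, 18, ∞]
D(2):
  [∞, 97, 24]
  [88, ∞, 24]
  [18, 18, ∞]
D(3):
  [∞, 97, 24]
  [88, ∞, 24]
  [18, 18, ∞]
Answer: W* = [[∞, 97, 24], [88, ∞, 24], [18, 18, ∞]]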